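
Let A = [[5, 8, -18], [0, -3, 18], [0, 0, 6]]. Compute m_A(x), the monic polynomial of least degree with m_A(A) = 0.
The characteristic polynomial factors as (x - 6)(x - 5)(x + 3). The minimal polynomial is ∏(x - λ)^{k_λ} where k_λ is the size of the largest Jordan block at λ.

For λ = -3: rank(A + 3I) = 2, and the largest Jordan block has size 1 (the smallest k with rank((A + 3I)^k) = rank((A + 3I)^(k+1))).
For λ = 5: rank(A - 5I) = 2, and the largest Jordan block has size 1 (the smallest k with rank((A - 5I)^k) = rank((A - 5I)^(k+1))).
For λ = 6: rank(A - 6I) = 2, and the largest Jordan block has size 1 (the smallest k with rank((A - 6I)^k) = rank((A - 6I)^(k+1))).

So m_A(x) = (x - 6)(x - 5)(x + 3).

m_A(x) = (x - 6)(x - 5)(x + 3)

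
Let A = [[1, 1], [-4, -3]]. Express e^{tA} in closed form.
e^{tA} = [[(2*t + 1)*e^{-t}, t*e^{-t}], [-4*t*e^{-t}, (1 - 2*t)*e^{-t}]]

A has Jordan form J = [[-1, 1], [0, -1]] with A = PJP^{-1}, so e^{tA} = P e^{tJ} P^{-1}.

For a Jordan block J_k(λ), e^{tJ_k(λ)} = e^{λt} · (I + tN + t^2 N^2/2! + ... + t^{k-1} N^{k-1}/(k-1)!) where N is the nilpotent superdiagonal part.

Assembling the blocks and conjugating back gives the entries of e^{tA} as shown above.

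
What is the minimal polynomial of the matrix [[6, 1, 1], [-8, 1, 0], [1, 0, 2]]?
m_A(x) = (x - 3)^3

The characteristic polynomial factors as (x - 3)^3. The minimal polynomial is ∏(x - λ)^{k_λ} where k_λ is the size of the largest Jordan block at λ.

For λ = 3: rank(A - 3I) = 2, and the largest Jordan block has size 3 (the smallest k with rank((A - 3I)^k) = rank((A - 3I)^(k+1))).

So m_A(x) = (x - 3)^3.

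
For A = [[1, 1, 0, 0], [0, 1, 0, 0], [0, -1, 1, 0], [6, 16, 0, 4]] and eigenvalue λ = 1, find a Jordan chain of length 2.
v_1 = [[-3, 1, 2, 0]]^T, v_2 = [[1, 0, -1, -2]]^T

We seek v_1 ∈ ker((A - I)^2) \ ker(A - I), then set v_{i+1} = (A - I) v_i.

One such chain is v_1 = [[-3, 1, 2, 0]]^T, v_2 = [[1, 0, -1, -2]]^T. Check: (A - I) v_2 = [[0, 0, 0, 0]]^T = 0.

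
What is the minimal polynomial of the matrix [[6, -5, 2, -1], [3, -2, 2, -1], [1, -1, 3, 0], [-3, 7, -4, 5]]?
m_A(x) = (x - 3)^3

The characteristic polynomial factors as (x - 3)^4. The minimal polynomial is ∏(x - λ)^{k_λ} where k_λ is the size of the largest Jordan block at λ.

For λ = 3: rank(A - 3I) = 2, and the largest Jordan block has size 3 (the smallest k with rank((A - 3I)^k) = rank((A - 3I)^(k+1))).

So m_A(x) = (x - 3)^3.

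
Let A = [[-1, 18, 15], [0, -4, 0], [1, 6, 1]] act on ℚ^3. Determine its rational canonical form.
The invariant factors of A (the non-unit diagonal entries of the Smith normal form of xI - A over ℚ[x]) are x + 4, (x - 4)(x + 4), each dividing the next. The characteristic polynomial is their product, (x - 4)(x + 4)^2.

The rational canonical form is the block-diagonal matrix of companion matrices C(f_i):
R = [[-4, 0, 0], [0, 0, 16], [0, 1, 0]].

R = [[-4, 0, 0], [0, 0, 16], [0, 1, 0]]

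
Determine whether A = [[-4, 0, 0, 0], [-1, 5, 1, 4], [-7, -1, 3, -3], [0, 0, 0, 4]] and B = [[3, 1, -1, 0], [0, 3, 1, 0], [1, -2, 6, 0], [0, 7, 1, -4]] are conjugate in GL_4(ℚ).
Yes.

Two matrices over a field are similar if and only if they have the same invariant factors.

Both A and B have characteristic polynomial (x - 4)^3(x + 4) and minimal polynomial (x - 4)^3(x + 4). Computing further, both have invariant factors (x - 4)^3(x + 4). Hence A and B are similar.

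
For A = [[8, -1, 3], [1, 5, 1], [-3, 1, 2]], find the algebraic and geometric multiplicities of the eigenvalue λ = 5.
algebraic multiplicity 3, geometric multiplicity 1

The characteristic polynomial is (x - 5)^3, so the factor x - 5 appears with exponent 3: the algebraic multiplicity is 3.

rank(A - 5I) = 2, so the eigenspace has dimension 3 - 2 = 1: the geometric multiplicity is 1.

Since 1 < 3, A is not diagonalizable.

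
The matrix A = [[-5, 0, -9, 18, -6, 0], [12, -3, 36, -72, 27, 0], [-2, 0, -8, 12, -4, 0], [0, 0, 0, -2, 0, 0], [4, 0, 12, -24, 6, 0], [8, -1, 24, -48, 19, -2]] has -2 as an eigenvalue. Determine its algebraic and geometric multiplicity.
algebraic multiplicity 4, geometric multiplicity 4

The characteristic polynomial is (x + 2)^4(x + 3)^2, so the factor x + 2 appears with exponent 4: the algebraic multiplicity is 4.

rank(A + 2I) = 2, so the eigenspace has dimension 6 - 2 = 4: the geometric multiplicity is 4.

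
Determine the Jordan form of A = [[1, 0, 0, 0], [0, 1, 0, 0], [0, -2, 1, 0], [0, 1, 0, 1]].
The characteristic polynomial is det(xI - A) = (x - 1)^4, so the eigenvalues are 1 (algebraic multiplicity 4).

For λ = 1: rank(A - I) = 1, rank((A - I)^2) = 0. The eigenspace has dimension 4 - 1 = 3, so there are 3 Jordan blocks; the rank sequence gives block sizes [2, 1, 1].

Assembling the blocks gives the Jordan form J above.

J = [[1, 1, 0, 0], [0, 1, 0, 0], [0, 0, 1, 0], [0, 0, 0, 1]]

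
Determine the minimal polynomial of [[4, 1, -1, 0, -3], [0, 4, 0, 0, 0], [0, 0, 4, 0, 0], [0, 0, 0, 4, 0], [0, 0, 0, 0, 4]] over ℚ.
The characteristic polynomial factors as (x - 4)^5. The minimal polynomial is ∏(x - λ)^{k_λ} where k_λ is the size of the largest Jordan block at λ.

For λ = 4: rank(A - 4I) = 1, and the largest Jordan block has size 2 (the smallest k with rank((A - 4I)^k) = rank((A - 4I)^(k+1))).

So m_A(x) = (x - 4)^2.

m_A(x) = (x - 4)^2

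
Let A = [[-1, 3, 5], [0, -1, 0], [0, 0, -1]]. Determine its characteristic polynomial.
χ_A(x) = (x + 1)^3

xI - A = [[x + 1, -3, -5], [0, x + 1, 0], [0, 0, x + 1]].

Expanding det(xI - A) along the first row:
det(xI - A) = + (x + 1)·det([[x + 1, 0], [0, x + 1]]) - (-3)·det([[0, 0], [0, x + 1]]) + (-5)·det([[0, x + 1], [0, 0]]).

Evaluating gives χ_A(x) = x^3 + 3x^2 + 3x + 1 = (x + 1)^3.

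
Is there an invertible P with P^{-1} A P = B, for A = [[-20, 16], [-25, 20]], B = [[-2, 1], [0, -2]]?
trace(A) = 0 but trace(B) = -4. The trace is a similarity invariant, so A and B are not similar.

No.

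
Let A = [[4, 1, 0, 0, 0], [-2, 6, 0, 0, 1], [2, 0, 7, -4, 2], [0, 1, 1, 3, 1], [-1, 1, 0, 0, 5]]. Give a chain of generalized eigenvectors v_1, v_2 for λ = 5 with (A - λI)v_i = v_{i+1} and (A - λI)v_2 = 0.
We seek v_1 ∈ ker((A - 5I)^2) \ ker(A - 5I), then set v_{i+1} = (A - 5I) v_i.

One such chain is v_1 = [[0, 0, 1, 0, 0]]^T, v_2 = [[0, 0, 2, 1, 0]]^T. Check: (A - 5I) v_2 = [[0, 0, 0, 0, 0]]^T = 0.

v_1 = [[0, 0, 1, 0, 0]]^T, v_2 = [[0, 0, 2, 1, 0]]^T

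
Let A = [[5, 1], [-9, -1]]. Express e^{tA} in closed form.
A has Jordan form J = [[2, 1], [0, 2]] with A = PJP^{-1}, so e^{tA} = P e^{tJ} P^{-1}.

For a Jordan block J_k(λ), e^{tJ_k(λ)} = e^{λt} · (I + tN + t^2 N^2/2! + ... + t^{k-1} N^{k-1}/(k-1)!) where N is the nilpotent superdiagonal part.

Assembling the blocks and conjugating back gives the entries of e^{tA} as shown above.

e^{tA} = [[(3*t + 1)*e^{2*t}, t*e^{2*t}], [-9*t*e^{2*t}, (1 - 3*t)*e^{2*t}]]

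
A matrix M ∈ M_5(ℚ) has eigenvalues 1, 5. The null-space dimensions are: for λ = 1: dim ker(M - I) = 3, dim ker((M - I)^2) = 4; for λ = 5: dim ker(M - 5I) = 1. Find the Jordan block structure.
Jordan blocks: (1, 2), (1, 1), (1, 1), (5, 1)

λ = 1: successive nullity increments [3, 1] count blocks of size ≥ k; block sizes are [2, 1, 1].
λ = 5: successive nullity increments [1] count blocks of size ≥ k; block sizes are [1].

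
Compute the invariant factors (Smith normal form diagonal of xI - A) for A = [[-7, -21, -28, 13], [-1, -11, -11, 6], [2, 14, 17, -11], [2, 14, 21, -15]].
The Jordan structure of A has elementary divisors (x + 4)^2, (x + 4)^2. Arranging the block sizes at each eigenvalue in decreasing order and taking row products gives the invariant factors.

Invariant factors (smallest first, each dividing the next): (x + 4)^2, (x + 4)^2.

Check: the last factor (x + 4)^2 is the minimal polynomial, and the product (x + 4)^4 is the characteristic polynomial.

(x + 4)^2, (x + 4)^2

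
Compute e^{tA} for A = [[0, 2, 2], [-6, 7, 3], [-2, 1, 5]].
A has Jordan form J = [[4, 1, 0], [0, 4, 0], [0, 0, 4]] with A = PJP^{-1}, so e^{tA} = P e^{tJ} P^{-1}.

For a Jordan block J_k(λ), e^{tJ_k(λ)} = e^{λt} · (I + tN + t^2 N^2/2! + ... + t^{k-1} N^{k-1}/(k-1)!) where N is the nilpotent superdiagonal part.

Assembling the blocks and conjugating back gives the entries of e^{tA} as shown above.

e^{tA} = [[(1 - 4*t)*e^{4*t}, 2*t*e^{4*t}, 2*t*e^{4*t}], [-6*t*e^{4*t}, (3*t + 1)*e^{4*t}, 3*t*e^{4*t}], [-2*t*e^{4*t}, t*e^{4*t}, (t + 1)*e^{4*t}]]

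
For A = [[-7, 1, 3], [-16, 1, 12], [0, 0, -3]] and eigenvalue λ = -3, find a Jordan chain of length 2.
We seek v_1 ∈ ker((A + 3I)^2) \ ker(A + 3I), then set v_{i+1} = (A + 3I) v_i.

One such chain is v_1 = [[0, 1, 0]]^T, v_2 = [[1, 4, 0]]^T. Check: (A + 3I) v_2 = [[0, 0, 0]]^T = 0.

v_1 = [[0, 1, 0]]^T, v_2 = [[1, 4, 0]]^T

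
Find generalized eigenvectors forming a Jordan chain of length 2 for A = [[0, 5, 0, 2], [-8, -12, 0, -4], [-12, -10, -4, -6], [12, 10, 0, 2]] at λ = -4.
We seek v_1 ∈ ker((A + 4I)^2) \ ker(A + 4I), then set v_{i+1} = (A + 4I) v_i.

One such chain is v_1 = [[0, 1, 3, -2]]^T, v_2 = [[1, 0, 2, -2]]^T. Check: (A + 4I) v_2 = [[0, 0, 0, 0]]^T = 0.

v_1 = [[0, 1, 3, -2]]^T, v_2 = [[1, 0, 2, -2]]^T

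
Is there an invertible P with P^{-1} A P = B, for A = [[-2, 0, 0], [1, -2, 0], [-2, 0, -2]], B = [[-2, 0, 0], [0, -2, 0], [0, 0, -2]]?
Both have characteristic polynomial (x + 2)^3, but the minimal polynomial of A is (x + 2)^2 while the minimal polynomial of B is x + 2. The minimal polynomial is a similarity invariant, so A and B are not similar.

No.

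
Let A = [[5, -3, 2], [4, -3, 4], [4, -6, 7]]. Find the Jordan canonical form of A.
The characteristic polynomial is det(xI - A) = (x - 3)^3, so the eigenvalues are 3 (algebraic multiplicity 3).

For λ = 3: rank(A - 3I) = 1, rank((A - 3I)^2) = 0. The eigenspace has dimension 3 - 1 = 2, so there are 2 Jordan blocks; the rank sequence gives block sizes [2, 1].

Assembling the blocks gives the Jordan form J above.

J = [[3, 1, 0], [0, 3, 0], [0, 0, 3]]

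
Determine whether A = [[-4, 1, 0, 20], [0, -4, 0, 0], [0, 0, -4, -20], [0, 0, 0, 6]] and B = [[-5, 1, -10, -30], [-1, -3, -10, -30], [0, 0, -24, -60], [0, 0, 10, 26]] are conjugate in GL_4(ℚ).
Yes.

Two matrices over a field are similar if and only if they have the same invariant factors.

Both A and B have characteristic polynomial (x - 6)(x + 4)^3 and minimal polynomial (x - 6)(x + 4)^2. Computing further, both have invariant factors x + 4, (x - 6)(x + 4)^2. Hence A and B are similar.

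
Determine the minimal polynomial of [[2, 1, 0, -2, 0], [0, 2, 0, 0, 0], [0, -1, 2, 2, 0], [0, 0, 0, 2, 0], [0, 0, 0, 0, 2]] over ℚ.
m_A(x) = (x - 2)^2

The characteristic polynomial factors as (x - 2)^5. The minimal polynomial is ∏(x - λ)^{k_λ} where k_λ is the size of the largest Jordan block at λ.

For λ = 2: rank(A - 2I) = 1, and the largest Jordan block has size 2 (the smallest k with rank((A - 2I)^k) = rank((A - 2I)^(k+1))).

So m_A(x) = (x - 2)^2.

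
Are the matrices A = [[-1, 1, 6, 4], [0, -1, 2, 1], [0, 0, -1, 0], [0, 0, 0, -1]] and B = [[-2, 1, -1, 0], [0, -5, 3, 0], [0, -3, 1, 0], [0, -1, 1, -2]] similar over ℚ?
No.

trace(A) = -4 but trace(B) = -8. The trace is a similarity invariant, so A and B are not similar.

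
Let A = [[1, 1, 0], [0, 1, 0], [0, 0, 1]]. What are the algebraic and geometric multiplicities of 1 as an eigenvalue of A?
algebraic multiplicity 3, geometric multiplicity 2

The characteristic polynomial is (x - 1)^3, so the factor x - 1 appears with exponent 3: the algebraic multiplicity is 3.

rank(A - I) = 1, so the eigenspace has dimension 3 - 1 = 2: the geometric multiplicity is 2.

Since 2 < 3, A is not diagonalizable.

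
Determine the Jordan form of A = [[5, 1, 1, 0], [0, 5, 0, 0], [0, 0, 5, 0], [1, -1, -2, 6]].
J = [[5, 1, 0, 0], [0, 5, 0, 0], [0, 0, 5, 0], [0, 0, 0, 6]]

The characteristic polynomial is det(xI - A) = (x - 6)(x - 5)^3, so the eigenvalues are 5 (algebraic multiplicity 3), 6 (algebraic multiplicity 1).

For λ = 5: rank(A - 5I) = 2, rank((A - 5I)^2) = 1. The eigenspace has dimension 4 - 2 = 2, so there are 2 Jordan blocks; the rank sequence gives block sizes [2, 1].

For λ = 6: algebraic multiplicity 1 gives one 1×1 block.

Assembling the blocks gives the Jordan form J above.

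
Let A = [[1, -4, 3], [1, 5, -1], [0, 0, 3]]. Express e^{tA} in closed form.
e^{tA} = [[(1 - 2*t)*e^{3*t}, -4*t*e^{3*t}, t*(3 - t)*e^{3*t}], [t*e^{3*t}, (2*t + 1)*e^{3*t}, t*(t - 2)*e^{3*t}/2], [0, 0, e^{3*t}]]

A has Jordan form J = [[3, 1, 0], [0, 3, 1], [0, 0, 3]] with A = PJP^{-1}, so e^{tA} = P e^{tJ} P^{-1}.

For a Jordan block J_k(λ), e^{tJ_k(λ)} = e^{λt} · (I + tN + t^2 N^2/2! + ... + t^{k-1} N^{k-1}/(k-1)!) where N is the nilpotent superdiagonal part.

Assembling the blocks and conjugating back gives the entries of e^{tA} as shown above.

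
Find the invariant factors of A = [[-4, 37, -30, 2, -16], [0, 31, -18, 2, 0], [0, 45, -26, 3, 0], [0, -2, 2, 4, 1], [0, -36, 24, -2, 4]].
(x - 4)^3(x - 1)(x + 4)

The Jordan structure of A has elementary divisors (x + 4), (x - 1), (x - 4)^3. Arranging the block sizes at each eigenvalue in decreasing order and taking row products gives the invariant factors.

Invariant factors (smallest first, each dividing the next): (x - 4)^3(x - 1)(x + 4).

Check: the last factor (x - 4)^3(x - 1)(x + 4) is the minimal polynomial, and the product (x - 4)^3(x - 1)(x + 4) is the characteristic polynomial.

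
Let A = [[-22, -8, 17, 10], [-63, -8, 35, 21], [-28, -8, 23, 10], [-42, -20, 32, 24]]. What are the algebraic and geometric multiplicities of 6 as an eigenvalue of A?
algebraic multiplicity 3, geometric multiplicity 2

The characteristic polynomial is (x - 6)^3(x + 1), so the factor x - 6 appears with exponent 3: the algebraic multiplicity is 3.

rank(A - 6I) = 2, so the eigenspace has dimension 4 - 2 = 2: the geometric multiplicity is 2.

Since 2 < 3, A is not diagonalizable.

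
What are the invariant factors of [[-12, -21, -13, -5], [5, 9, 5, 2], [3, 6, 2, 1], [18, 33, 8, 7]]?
x^2(x - 3)^2

The Jordan structure of A has elementary divisors x^2, (x - 3)^2. Arranging the block sizes at each eigenvalue in decreasing order and taking row products gives the invariant factors.

Invariant factors (smallest first, each dividing the next): x^2(x - 3)^2.

Check: the last factor x^2(x - 3)^2 is the minimal polynomial, and the product x^2(x - 3)^2 is the characteristic polynomial.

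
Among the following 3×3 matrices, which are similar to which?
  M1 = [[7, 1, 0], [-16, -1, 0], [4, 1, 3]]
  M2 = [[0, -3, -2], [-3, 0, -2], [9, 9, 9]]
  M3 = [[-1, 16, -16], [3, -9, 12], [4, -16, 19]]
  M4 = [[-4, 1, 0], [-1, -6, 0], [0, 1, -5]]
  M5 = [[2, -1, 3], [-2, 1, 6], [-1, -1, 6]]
2 classes: {M1, M2, M3, M5}, {M4}

Characteristic polynomials: χ_{M1} = (x - 3)^3, χ_{M2} = (x - 3)^3, χ_{M3} = (x - 3)^3, χ_{M4} = (x + 5)^3, χ_{M5} = (x - 3)^3.

{M1, M2, M3, M5}: invariant factors x - 3, (x - 3)^2.

{M4}: invariant factors (x + 5)^3.

Matrices are similar if and only if their invariant-factor lists agree; the partition into similarity classes is {M1, M2, M3, M5}, {M4}.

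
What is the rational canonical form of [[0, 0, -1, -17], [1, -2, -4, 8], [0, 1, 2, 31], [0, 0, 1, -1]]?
R = [[0, 0, 0, -18], [1, 0, 0, 69], [0, 1, 0, 31], [0, 0, 1, -1]]

The invariant factors of A (the non-unit diagonal entries of the Smith normal form of xI - A over ℚ[x]) are (x - 6)(x + 3)(x^2 + 4x - 1), each dividing the next. The characteristic polynomial is their product, (x - 6)(x + 3)(x^2 + 4x - 1).

The rational canonical form is the block-diagonal matrix of companion matrices C(f_i):
R = [[0, 0, 0, -18], [1, 0, 0, 69], [0, 1, 0, 31], [0, 0, 1, -1]].

Note the characteristic polynomial does not split into linear factors over ℚ, so A has no Jordan form over ℚ; the rational canonical form exists over any field.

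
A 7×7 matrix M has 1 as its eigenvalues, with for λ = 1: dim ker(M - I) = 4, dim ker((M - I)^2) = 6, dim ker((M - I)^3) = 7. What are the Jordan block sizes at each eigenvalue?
Jordan blocks: (1, 3), (1, 2), (1, 1), (1, 1)

λ = 1: successive nullity increments [4, 2, 1] count blocks of size ≥ k; block sizes are [3, 2, 1, 1].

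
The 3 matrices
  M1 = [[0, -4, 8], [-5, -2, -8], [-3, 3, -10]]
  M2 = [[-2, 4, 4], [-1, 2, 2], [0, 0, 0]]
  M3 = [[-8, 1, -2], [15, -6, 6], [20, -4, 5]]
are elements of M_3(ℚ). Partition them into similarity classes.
3 classes: {M1}, {M2}, {M3}

Characteristic polynomials: χ_{M1} = (x + 4)^3, χ_{M2} = x^3, χ_{M3} = (x + 3)^3.

{M1}: invariant factors (x + 4)^3.

{M2}: invariant factors x, x^2.

{M3}: invariant factors x + 3, (x + 3)^2.

Matrices are similar if and only if their invariant-factor lists agree; the partition into similarity classes is {M1}, {M2}, {M3}.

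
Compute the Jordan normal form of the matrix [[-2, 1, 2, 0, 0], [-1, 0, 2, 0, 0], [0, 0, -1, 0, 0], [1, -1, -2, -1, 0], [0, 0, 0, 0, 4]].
The characteristic polynomial is det(xI - A) = (x - 4)(x + 1)^4, so the eigenvalues are -1 (algebraic multiplicity 4), 4 (algebraic multiplicity 1).

For λ = -1: rank(A + I) = 2, rank((A + I)^2) = 1. The eigenspace has dimension 5 - 2 = 3, so there are 3 Jordan blocks; the rank sequence gives block sizes [2, 1, 1].

For λ = 4: algebraic multiplicity 1 gives one 1×1 block.

Assembling the blocks gives the Jordan form J above.

J = [[-1, 1, 0, 0, 0], [0, -1, 0, 0, 0], [0, 0, -1, 0, 0], [0, 0, 0, -1, 0], [0, 0, 0, 0, 4]]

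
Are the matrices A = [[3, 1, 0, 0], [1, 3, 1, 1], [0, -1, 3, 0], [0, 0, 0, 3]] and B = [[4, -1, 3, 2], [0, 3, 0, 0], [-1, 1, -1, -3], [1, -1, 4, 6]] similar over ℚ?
Two matrices over a field are similar if and only if they have the same invariant factors.

Both A and B have characteristic polynomial (x - 3)^4 and minimal polynomial (x - 3)^3. Computing further, both have invariant factors x - 3, (x - 3)^3. Hence A and B are similar.

Yes.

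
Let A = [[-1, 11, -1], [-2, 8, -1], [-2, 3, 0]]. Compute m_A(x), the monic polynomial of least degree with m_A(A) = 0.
m_A(x) = (x - 3)^2(x - 1)

The characteristic polynomial factors as (x - 3)^2(x - 1). The minimal polynomial is ∏(x - λ)^{k_λ} where k_λ is the size of the largest Jordan block at λ.

For λ = 1: rank(A - I) = 2, and the largest Jordan block has size 1 (the smallest k with rank((A - I)^k) = rank((A - I)^(k+1))).
For λ = 3: rank(A - 3I) = 2, and the largest Jordan block has size 2 (the smallest k with rank((A - 3I)^k) = rank((A - 3I)^(k+1))).

So m_A(x) = (x - 3)^2(x - 1).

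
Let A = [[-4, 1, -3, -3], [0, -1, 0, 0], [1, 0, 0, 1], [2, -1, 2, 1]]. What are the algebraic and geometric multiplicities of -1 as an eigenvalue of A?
The characteristic polynomial is (x + 1)^4, so the factor x + 1 appears with exponent 4: the algebraic multiplicity is 4.

rank(A + I) = 2, so the eigenspace has dimension 4 - 2 = 2: the geometric multiplicity is 2.

Since 2 < 4, A is not diagonalizable.

algebraic multiplicity 4, geometric multiplicity 2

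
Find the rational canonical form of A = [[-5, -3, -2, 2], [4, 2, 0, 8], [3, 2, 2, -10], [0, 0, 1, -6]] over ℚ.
The invariant factors of A (the non-unit diagonal entries of the Smith normal form of xI - A over ℚ[x]) are (x + 1)(x + 2)^3, each dividing the next. The characteristic polynomial is their product, (x + 1)(x + 2)^3.

The rational canonical form is the block-diagonal matrix of companion matrices C(f_i):
R = [[0, 0, 0, -8], [1, 0, 0, -20], [0, 1, 0, -18], [0, 0, 1, -7]].

R = [[0, 0, 0, -8], [1, 0, 0, -20], [0, 1, 0, -18], [0, 0, 1, -7]]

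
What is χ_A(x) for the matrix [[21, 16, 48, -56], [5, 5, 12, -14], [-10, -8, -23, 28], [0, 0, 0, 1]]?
xI - A = [[x - 21, -16, -48, 56], [-5, x - 5, -12, 14], [10, 8, x + 23, -28], [0, 0, 0, x - 1]].

Expanding det(xI - A) along the first row:
det(xI - A) = + (x - 21)·det([[x - 5, -12, 14], [8, x + 23, -28], [0, 0, x - 1]]) - (-16)·det([[-5, -12, 14], [10, x + 23, -28], [0, 0, x - 1]]) + (-48)·det([[-5, x - 5, 14], [10, 8, -28], [0, 0, x - 1]]) - (56)·det([[-5, x - 5, -12], [10, 8, x + 23], [0, 0, 0]]).

Evaluating gives χ_A(x) = x^4 - 4x^3 + 6x^2 - 4x + 1 = (x - 1)^4.

χ_A(x) = (x - 1)^4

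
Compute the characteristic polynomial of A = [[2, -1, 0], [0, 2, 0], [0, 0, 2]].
χ_A(x) = (x - 2)^3

xI - A = [[x - 2, 1, 0], [0, x - 2, 0], [0, 0, x - 2]].

Expanding det(xI - A) along the first row:
det(xI - A) = + (x - 2)·det([[x - 2, 0], [0, x - 2]]) - (1)·det([[0, 0], [0, x - 2]]) + (0)·det([[0, x - 2], [0, 0]]).

Evaluating gives χ_A(x) = x^3 - 6x^2 + 12x - 8 = (x - 2)^3.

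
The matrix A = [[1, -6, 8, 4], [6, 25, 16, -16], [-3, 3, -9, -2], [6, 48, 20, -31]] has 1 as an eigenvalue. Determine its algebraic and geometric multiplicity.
algebraic multiplicity 1, geometric multiplicity 1

The characteristic polynomial is (x - 1)(x + 5)^3, so the factor x - 1 appears with exponent 1: the algebraic multiplicity is 1.

rank(A - I) = 3, so the eigenspace has dimension 4 - 3 = 1: the geometric multiplicity is 1.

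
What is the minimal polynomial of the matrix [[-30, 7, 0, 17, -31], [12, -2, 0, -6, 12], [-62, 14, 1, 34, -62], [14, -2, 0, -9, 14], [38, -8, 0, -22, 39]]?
The characteristic polynomial factors as (x - 1)^3(x + 2)^2. The minimal polynomial is ∏(x - λ)^{k_λ} where k_λ is the size of the largest Jordan block at λ.

For λ = -2: rank(A + 2I) = 4, and the largest Jordan block has size 2 (the smallest k with rank((A + 2I)^k) = rank((A + 2I)^(k+1))).
For λ = 1: rank(A - I) = 2, and the largest Jordan block has size 1 (the smallest k with rank((A - I)^k) = rank((A - I)^(k+1))).

So m_A(x) = (x - 1)(x + 2)^2.

m_A(x) = (x - 1)(x + 2)^2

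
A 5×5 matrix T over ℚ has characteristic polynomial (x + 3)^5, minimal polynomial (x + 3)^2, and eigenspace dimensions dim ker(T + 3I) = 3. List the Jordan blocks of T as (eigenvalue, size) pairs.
Jordan blocks: (-3, 2), (-3, 2), (-3, 1)

λ = -3: algebraic multiplicity 5 (exponent in χ_T), largest block size 2 (exponent in m_T), 3 blocks (geometric multiplicity). These force block sizes [2, 2, 1].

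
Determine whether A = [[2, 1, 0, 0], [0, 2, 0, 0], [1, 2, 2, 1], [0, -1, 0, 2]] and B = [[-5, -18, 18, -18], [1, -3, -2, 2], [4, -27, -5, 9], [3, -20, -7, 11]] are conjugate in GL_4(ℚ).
No.

trace(A) = 8 but trace(B) = -2. The trace is a similarity invariant, so A and B are not similar.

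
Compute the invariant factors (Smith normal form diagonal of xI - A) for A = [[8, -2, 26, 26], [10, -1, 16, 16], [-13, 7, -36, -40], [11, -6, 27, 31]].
The Jordan structure of A has elementary divisors (x + 3)^2, (x - 4)^2. Arranging the block sizes at each eigenvalue in decreasing order and taking row products gives the invariant factors.

Invariant factors (smallest first, each dividing the next): (x - 4)^2(x + 3)^2.

Check: the last factor (x - 4)^2(x + 3)^2 is the minimal polynomial, and the product (x - 4)^2(x + 3)^2 is the characteristic polynomial.

(x - 4)^2(x + 3)^2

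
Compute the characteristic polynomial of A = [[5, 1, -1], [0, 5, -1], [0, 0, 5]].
χ_A(x) = (x - 5)^3

xI - A = [[x - 5, -1, 1], [0, x - 5, 1], [0, 0, x - 5]].

Expanding det(xI - A) along the first row:
det(xI - A) = + (x - 5)·det([[x - 5, 1], [0, x - 5]]) - (-1)·det([[0, 1], [0, x - 5]]) + (1)·det([[0, x - 5], [0, 0]]).

Evaluating gives χ_A(x) = x^3 - 15x^2 + 75x - 125 = (x - 5)^3.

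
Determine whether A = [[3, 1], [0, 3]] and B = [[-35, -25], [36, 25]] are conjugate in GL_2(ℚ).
No.

trace(A) = 6 but trace(B) = -10. The trace is a similarity invariant, so A and B are not similar.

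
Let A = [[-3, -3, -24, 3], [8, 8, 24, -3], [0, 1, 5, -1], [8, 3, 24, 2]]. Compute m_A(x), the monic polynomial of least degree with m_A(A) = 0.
m_A(x) = (x - 5)^2(x + 3)

The characteristic polynomial factors as (x - 5)^3(x + 3). The minimal polynomial is ∏(x - λ)^{k_λ} where k_λ is the size of the largest Jordan block at λ.

For λ = -3: rank(A + 3I) = 3, and the largest Jordan block has size 1 (the smallest k with rank((A + 3I)^k) = rank((A + 3I)^(k+1))).
For λ = 5: rank(A - 5I) = 2, and the largest Jordan block has size 2 (the smallest k with rank((A - 5I)^k) = rank((A - 5I)^(k+1))).

So m_A(x) = (x - 5)^2(x + 3).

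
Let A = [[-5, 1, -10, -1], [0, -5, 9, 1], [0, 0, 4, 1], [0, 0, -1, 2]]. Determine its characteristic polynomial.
χ_A(x) = (x - 3)^2(x + 5)^2

xI - A = [[x + 5, -1, 10, 1], [0, x + 5, -9, -1], [0, 0, x - 4, -1], [0, 0, 1, x - 2]].

Expanding det(xI - A) along the first row:
det(xI - A) = + (x + 5)·det([[x + 5, -9, -1], [0, x - 4, -1], [0, 1, x - 2]]) - (-1)·det([[0, -9, -1], [0, x - 4, -1], [0, 1, x - 2]]) + (10)·det([[0, x + 5, -1], [0, 0, -1], [0, 0, x - 2]]) - (1)·det([[0, x + 5, -9], [0, 0, x - 4], [0, 0, 1]]).

Evaluating gives χ_A(x) = x^4 + 4x^3 - 26x^2 - 60x + 225 = (x - 3)^2(x + 5)^2.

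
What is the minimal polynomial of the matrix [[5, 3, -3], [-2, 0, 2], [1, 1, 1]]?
The characteristic polynomial factors as (x - 2)^3. The minimal polynomial is ∏(x - λ)^{k_λ} where k_λ is the size of the largest Jordan block at λ.

For λ = 2: rank(A - 2I) = 1, and the largest Jordan block has size 2 (the smallest k with rank((A - 2I)^k) = rank((A - 2I)^(k+1))).

So m_A(x) = (x - 2)^2.

m_A(x) = (x - 2)^2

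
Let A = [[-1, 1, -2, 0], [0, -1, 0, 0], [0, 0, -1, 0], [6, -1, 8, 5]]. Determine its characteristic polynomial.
χ_A(x) = (x - 5)(x + 1)^3

xI - A = [[x + 1, -1, 2, 0], [0, x + 1, 0, 0], [0, 0, x + 1, 0], [-6, 1, -8, x - 5]].

Expanding det(xI - A) along the first row:
det(xI - A) = + (x + 1)·det([[x + 1, 0, 0], [0, x + 1, 0], [1, -8, x - 5]]) - (-1)·det([[0, 0, 0], [0, x + 1, 0], [-6, -8, x - 5]]) + (2)·det([[0, x + 1, 0], [0, 0, 0], [-6, 1, x - 5]]) - (0)·det([[0, x + 1, 0], [0, 0, x + 1], [-6, 1, -8]]).

Evaluating gives χ_A(x) = x^4 - 2x^3 - 12x^2 - 14x - 5 = (x - 5)(x + 1)^3.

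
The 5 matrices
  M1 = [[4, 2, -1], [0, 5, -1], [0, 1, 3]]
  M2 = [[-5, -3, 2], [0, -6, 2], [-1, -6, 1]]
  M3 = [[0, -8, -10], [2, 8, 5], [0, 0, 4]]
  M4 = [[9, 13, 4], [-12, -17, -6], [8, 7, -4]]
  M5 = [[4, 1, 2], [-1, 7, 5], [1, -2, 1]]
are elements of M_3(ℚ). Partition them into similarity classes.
4 classes: {M1, M5}, {M2}, {M3}, {M4}

Characteristic polynomials: χ_{M1} = (x - 4)^3, χ_{M2} = (x + 3)^2(x + 4), χ_{M3} = (x - 4)^3, χ_{M4} = (x + 2)(x + 5)^2, χ_{M5} = (x - 4)^3.

{M1, M5}: invariant factors (x - 4)^3.

{M2}: invariant factors (x + 3)^2(x + 4).

{M3}: invariant factors x - 4, (x - 4)^2.

{M4}: invariant factors (x + 2)(x + 5)^2.

Matrices are similar if and only if their invariant-factor lists agree; the partition into similarity classes is {M1, M5}, {M2}, {M3}, {M4}.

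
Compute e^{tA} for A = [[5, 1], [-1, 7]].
e^{tA} = [[(1 - t)*e^{6*t}, t*e^{6*t}], [-t*e^{6*t}, (t + 1)*e^{6*t}]]

A has Jordan form J = [[6, 1], [0, 6]] with A = PJP^{-1}, so e^{tA} = P e^{tJ} P^{-1}.

For a Jordan block J_k(λ), e^{tJ_k(λ)} = e^{λt} · (I + tN + t^2 N^2/2! + ... + t^{k-1} N^{k-1}/(k-1)!) where N is the nilpotent superdiagonal part.

Assembling the blocks and conjugating back gives the entries of e^{tA} as shown above.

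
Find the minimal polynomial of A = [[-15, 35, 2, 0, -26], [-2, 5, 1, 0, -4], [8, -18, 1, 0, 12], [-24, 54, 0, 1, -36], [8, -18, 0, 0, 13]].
The characteristic polynomial factors as (x - 1)^5. The minimal polynomial is ∏(x - λ)^{k_λ} where k_λ is the size of the largest Jordan block at λ.

For λ = 1: rank(A - I) = 2, and the largest Jordan block has size 3 (the smallest k with rank((A - I)^k) = rank((A - I)^(k+1))).

So m_A(x) = (x - 1)^3.

m_A(x) = (x - 1)^3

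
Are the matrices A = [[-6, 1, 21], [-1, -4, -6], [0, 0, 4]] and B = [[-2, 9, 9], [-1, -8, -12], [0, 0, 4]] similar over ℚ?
Yes.

Two matrices over a field are similar if and only if they have the same invariant factors.

Both A and B have characteristic polynomial (x - 4)(x + 5)^2 and minimal polynomial (x - 4)(x + 5)^2. Computing further, both have invariant factors (x - 4)(x + 5)^2. Hence A and B are similar.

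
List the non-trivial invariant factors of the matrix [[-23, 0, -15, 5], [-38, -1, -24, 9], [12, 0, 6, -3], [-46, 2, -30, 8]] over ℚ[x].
The Jordan structure of A has elementary divisors (x + 3), (x + 3), (x + 2)^2. Arranging the block sizes at each eigenvalue in decreasing order and taking row products gives the invariant factors.

Invariant factors (smallest first, each dividing the next): x + 3, (x + 2)^2(x + 3).

Check: the last factor (x + 2)^2(x + 3) is the minimal polynomial, and the product (x + 2)^2(x + 3)^2 is the characteristic polynomial.

x + 3, (x + 2)^2(x + 3)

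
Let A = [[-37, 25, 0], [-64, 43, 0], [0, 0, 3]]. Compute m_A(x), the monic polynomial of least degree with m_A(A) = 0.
The characteristic polynomial factors as (x - 3)^3. The minimal polynomial is ∏(x - λ)^{k_λ} where k_λ is the size of the largest Jordan block at λ.

For λ = 3: rank(A - 3I) = 1, and the largest Jordan block has size 2 (the smallest k with rank((A - 3I)^k) = rank((A - 3I)^(k+1))).

So m_A(x) = (x - 3)^2.

m_A(x) = (x - 3)^2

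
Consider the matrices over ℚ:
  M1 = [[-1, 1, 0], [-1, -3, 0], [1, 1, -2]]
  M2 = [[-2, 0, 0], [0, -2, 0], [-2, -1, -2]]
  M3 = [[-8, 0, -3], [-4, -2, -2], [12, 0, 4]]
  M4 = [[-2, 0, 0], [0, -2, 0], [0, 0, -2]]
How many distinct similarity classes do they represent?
Characteristic polynomials: χ_{M1} = (x + 2)^3, χ_{M2} = (x + 2)^3, χ_{M3} = (x + 2)^3, χ_{M4} = (x + 2)^3.

{M1, M2, M3}: invariant factors x + 2, (x + 2)^2.

{M4}: invariant factors x + 2, x + 2, x + 2.

Matrices are similar if and only if their invariant-factor lists agree; the partition into similarity classes is {M1, M2, M3}, {M4}.

2 classes: {M1, M2, M3}, {M4}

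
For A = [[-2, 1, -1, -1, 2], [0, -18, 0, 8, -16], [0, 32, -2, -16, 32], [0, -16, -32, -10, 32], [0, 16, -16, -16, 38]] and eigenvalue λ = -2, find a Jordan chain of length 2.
v_1 = [[0, 3, -4, 2, -2]]^T, v_2 = [[1, 0, 0, 0, 0]]^T

We seek v_1 ∈ ker((A + 2I)^2) \ ker(A + 2I), then set v_{i+1} = (A + 2I) v_i.

One such chain is v_1 = [[0, 3, -4, 2, -2]]^T, v_2 = [[1, 0, 0, 0, 0]]^T. Check: (A + 2I) v_2 = [[0, 0, 0, 0, 0]]^T = 0.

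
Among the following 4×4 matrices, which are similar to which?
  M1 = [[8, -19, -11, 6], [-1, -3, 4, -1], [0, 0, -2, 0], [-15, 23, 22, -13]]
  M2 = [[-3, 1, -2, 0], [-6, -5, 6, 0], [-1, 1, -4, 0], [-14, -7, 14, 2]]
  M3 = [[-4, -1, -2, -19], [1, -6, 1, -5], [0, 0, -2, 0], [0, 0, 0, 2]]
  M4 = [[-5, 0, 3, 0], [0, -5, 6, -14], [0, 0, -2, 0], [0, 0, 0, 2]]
2 classes: {M1, M2, M3}, {M4}

Characteristic polynomials: χ_{M1} = (x - 2)(x + 2)(x + 5)^2, χ_{M2} = (x - 2)(x + 2)(x + 5)^2, χ_{M3} = (x - 2)(x + 2)(x + 5)^2, χ_{M4} = (x - 2)(x + 2)(x + 5)^2.

{M1, M2, M3}: invariant factors (x - 2)(x + 2)(x + 5)^2.

{M4}: invariant factors x + 5, (x - 2)(x + 2)(x + 5).

Matrices are similar if and only if their invariant-factor lists agree; the partition into similarity classes is {M1, M2, M3}, {M4}.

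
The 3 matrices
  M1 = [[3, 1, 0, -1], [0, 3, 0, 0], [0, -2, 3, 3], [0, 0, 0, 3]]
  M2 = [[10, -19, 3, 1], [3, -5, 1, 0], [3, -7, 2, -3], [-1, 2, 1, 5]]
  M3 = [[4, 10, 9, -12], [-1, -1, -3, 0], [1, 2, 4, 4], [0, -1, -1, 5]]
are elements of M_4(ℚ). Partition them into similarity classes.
1 class: {M1, M2, M3}

Characteristic polynomials: χ_{M1} = (x - 3)^4, χ_{M2} = (x - 3)^4, χ_{M3} = (x - 3)^4.

{M1, M2, M3}: invariant factors (x - 3)^2, (x - 3)^2.

Matrices are similar if and only if their invariant-factor lists agree; the partition into similarity classes is {M1, M2, M3}.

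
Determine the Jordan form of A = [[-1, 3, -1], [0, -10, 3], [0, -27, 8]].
J = [[-1, 1, 0], [0, -1, 0], [0, 0, -1]]

The characteristic polynomial is det(xI - A) = (x + 1)^3, so the eigenvalues are -1 (algebraic multiplicity 3).

For λ = -1: rank(A + I) = 1, rank((A + I)^2) = 0. The eigenspace has dimension 3 - 1 = 2, so there are 2 Jordan blocks; the rank sequence gives block sizes [2, 1].

Assembling the blocks gives the Jordan form J above.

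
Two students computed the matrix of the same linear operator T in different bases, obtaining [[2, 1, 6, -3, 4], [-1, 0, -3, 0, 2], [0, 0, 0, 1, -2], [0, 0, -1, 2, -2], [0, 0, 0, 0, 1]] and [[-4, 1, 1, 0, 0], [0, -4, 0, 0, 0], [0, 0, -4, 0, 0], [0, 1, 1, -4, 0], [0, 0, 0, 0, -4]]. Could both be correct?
No.

trace(A) = 5 but trace(B) = -20. The trace is a similarity invariant, so A and B are not similar.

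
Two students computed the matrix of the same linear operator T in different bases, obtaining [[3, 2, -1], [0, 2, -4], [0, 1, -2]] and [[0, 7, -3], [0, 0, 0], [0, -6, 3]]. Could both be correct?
Two matrices over a field are similar if and only if they have the same invariant factors.

Both A and B have characteristic polynomial x^2(x - 3) and minimal polynomial x^2(x - 3). Computing further, both have invariant factors x^2(x - 3). Hence A and B are similar.

Yes.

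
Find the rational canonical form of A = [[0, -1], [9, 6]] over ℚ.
R = [[0, -9], [1, 6]]

The invariant factors of A (the non-unit diagonal entries of the Smith normal form of xI - A over ℚ[x]) are (x - 3)^2, each dividing the next. The characteristic polynomial is their product, (x - 3)^2.

The rational canonical form is the block-diagonal matrix of companion matrices C(f_i):
R = [[0, -9], [1, 6]].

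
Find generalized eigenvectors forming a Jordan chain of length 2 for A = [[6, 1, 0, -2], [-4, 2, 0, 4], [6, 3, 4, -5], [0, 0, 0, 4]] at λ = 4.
v_1 = [[-1, 1, -2, 0]]^T, v_2 = [[-1, 2, -3, 0]]^T

We seek v_1 ∈ ker((A - 4I)^2) \ ker(A - 4I), then set v_{i+1} = (A - 4I) v_i.

One such chain is v_1 = [[-1, 1, -2, 0]]^T, v_2 = [[-1, 2, -3, 0]]^T. Check: (A - 4I) v_2 = [[0, 0, 0, 0]]^T = 0.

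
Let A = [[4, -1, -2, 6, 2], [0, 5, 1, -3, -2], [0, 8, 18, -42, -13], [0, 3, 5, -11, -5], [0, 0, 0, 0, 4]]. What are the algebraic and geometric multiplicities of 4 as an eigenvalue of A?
The characteristic polynomial is (x - 4)^5, so the factor x - 4 appears with exponent 5: the algebraic multiplicity is 5.

rank(A - 4I) = 3, so the eigenspace has dimension 5 - 3 = 2: the geometric multiplicity is 2.

Since 2 < 5, A is not diagonalizable.

algebraic multiplicity 5, geometric multiplicity 2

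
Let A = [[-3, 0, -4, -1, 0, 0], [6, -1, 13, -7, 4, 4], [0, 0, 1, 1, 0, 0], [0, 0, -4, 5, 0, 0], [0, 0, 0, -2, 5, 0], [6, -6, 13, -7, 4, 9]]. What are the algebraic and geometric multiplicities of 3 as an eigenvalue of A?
algebraic multiplicity 3, geometric multiplicity 1

The characteristic polynomial is (x - 5)^2(x - 3)^3(x + 3), so the factor x - 3 appears with exponent 3: the algebraic multiplicity is 3.

rank(A - 3I) = 5, so the eigenspace has dimension 6 - 5 = 1: the geometric multiplicity is 1.

Since 1 < 3, A is not diagonalizable.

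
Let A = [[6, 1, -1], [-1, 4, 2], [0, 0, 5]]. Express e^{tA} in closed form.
A has Jordan form J = [[5, 1, 0], [0, 5, 1], [0, 0, 5]] with A = PJP^{-1}, so e^{tA} = P e^{tJ} P^{-1}.

For a Jordan block J_k(λ), e^{tJ_k(λ)} = e^{λt} · (I + tN + t^2 N^2/2! + ... + t^{k-1} N^{k-1}/(k-1)!) where N is the nilpotent superdiagonal part.

Assembling the blocks and conjugating back gives the entries of e^{tA} as shown above.

e^{tA} = [[(t + 1)*e^{5*t}, t*e^{5*t}, t*(t - 2)*e^{5*t}/2], [-t*e^{5*t}, (1 - t)*e^{5*t}, t*(4 - t)*e^{5*t}/2], [0, 0, e^{5*t}]]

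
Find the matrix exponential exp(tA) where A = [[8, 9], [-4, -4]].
e^{tA} = [[(6*t + 1)*e^{2*t}, 9*t*e^{2*t}], [-4*t*e^{2*t}, (1 - 6*t)*e^{2*t}]]

A has Jordan form J = [[2, 1], [0, 2]] with A = PJP^{-1}, so e^{tA} = P e^{tJ} P^{-1}.

For a Jordan block J_k(λ), e^{tJ_k(λ)} = e^{λt} · (I + tN + t^2 N^2/2! + ... + t^{k-1} N^{k-1}/(k-1)!) where N is the nilpotent superdiagonal part.

Assembling the blocks and conjugating back gives the entries of e^{tA} as shown above.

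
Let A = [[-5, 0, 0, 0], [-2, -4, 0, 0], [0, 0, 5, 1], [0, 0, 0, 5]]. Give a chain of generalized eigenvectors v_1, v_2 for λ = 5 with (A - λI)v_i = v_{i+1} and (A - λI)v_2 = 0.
v_1 = [[0, 0, 0, 1]]^T, v_2 = [[0, 0, 1, 0]]^T

We seek v_1 ∈ ker((A - 5I)^2) \ ker(A - 5I), then set v_{i+1} = (A - 5I) v_i.

One such chain is v_1 = [[0, 0, 0, 1]]^T, v_2 = [[0, 0, 1, 0]]^T. Check: (A - 5I) v_2 = [[0, 0, 0, 0]]^T = 0.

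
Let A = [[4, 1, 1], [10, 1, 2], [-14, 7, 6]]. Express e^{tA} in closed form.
A has Jordan form J = [[-1, 0, 0], [0, 6, 1], [0, 0, 6]] with A = PJP^{-1}, so e^{tA} = P e^{tJ} P^{-1}.

For a Jordan block J_k(λ), e^{tJ_k(λ)} = e^{λt} · (I + tN + t^2 N^2/2! + ... + t^{k-1} N^{k-1}/(k-1)!) where N is the nilpotent superdiagonal part.

Assembling the blocks and conjugating back gives the entries of e^{tA} as shown above.

e^{tA} = [[(1 - 2*t)*e^{6*t}, t*e^{6*t}, t*e^{6*t}], [2*((1 - 2*t)*e^{7*t} - 1)*e^{-t}, (2*t*e^{7*t} + 1)*e^{-t}, 2*t*e^{6*t}], [2*(1 - e^{7*t})*e^{-t}, (e^{7*t} - 1)*e^{-t}, e^{6*t}]]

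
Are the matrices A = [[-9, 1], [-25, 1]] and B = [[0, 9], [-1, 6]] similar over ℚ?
trace(A) = -8 but trace(B) = 6. The trace is a similarity invariant, so A and B are not similar.

No.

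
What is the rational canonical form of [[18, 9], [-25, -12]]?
R = [[0, -9], [1, 6]]

The invariant factors of A (the non-unit diagonal entries of the Smith normal form of xI - A over ℚ[x]) are (x - 3)^2, each dividing the next. The characteristic polynomial is their product, (x - 3)^2.

The rational canonical form is the block-diagonal matrix of companion matrices C(f_i):
R = [[0, -9], [1, 6]].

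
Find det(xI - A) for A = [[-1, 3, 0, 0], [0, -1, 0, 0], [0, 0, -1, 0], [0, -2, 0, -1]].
χ_A(x) = (x + 1)^4

xI - A = [[x + 1, -3, 0, 0], [0, x + 1, 0, 0], [0, 0, x + 1, 0], [0, 2, 0, x + 1]].

Expanding det(xI - A) along the first row:
det(xI - A) = + (x + 1)·det([[x + 1, 0, 0], [0, x + 1, 0], [2, 0, x + 1]]) - (-3)·det([[0, 0, 0], [0, x + 1, 0], [0, 0, x + 1]]) + (0)·det([[0, x + 1, 0], [0, 0, 0], [0, 2, x + 1]]) - (0)·det([[0, x + 1, 0], [0, 0, x + 1], [0, 2, 0]]).

Evaluating gives χ_A(x) = x^4 + 4x^3 + 6x^2 + 4x + 1 = (x + 1)^4.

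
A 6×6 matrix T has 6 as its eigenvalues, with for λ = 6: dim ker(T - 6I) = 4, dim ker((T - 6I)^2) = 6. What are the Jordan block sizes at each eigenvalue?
λ = 6: successive nullity increments [4, 2] count blocks of size ≥ k; block sizes are [2, 2, 1, 1].

Jordan blocks: (6, 2), (6, 2), (6, 1), (6, 1)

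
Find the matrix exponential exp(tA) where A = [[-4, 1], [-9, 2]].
A has Jordan form J = [[-1, 1], [0, -1]] with A = PJP^{-1}, so e^{tA} = P e^{tJ} P^{-1}.

For a Jordan block J_k(λ), e^{tJ_k(λ)} = e^{λt} · (I + tN + t^2 N^2/2! + ... + t^{k-1} N^{k-1}/(k-1)!) where N is the nilpotent superdiagonal part.

Assembling the blocks and conjugating back gives the entries of e^{tA} as shown above.

e^{tA} = [[(1 - 3*t)*e^{-t}, t*e^{-t}], [-9*t*e^{-t}, (3*t + 1)*e^{-t}]]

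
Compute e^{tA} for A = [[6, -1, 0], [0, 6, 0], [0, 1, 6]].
A has Jordan form J = [[6, 1, 0], [0, 6, 0], [0, 0, 6]] with A = PJP^{-1}, so e^{tA} = P e^{tJ} P^{-1}.

For a Jordan block J_k(λ), e^{tJ_k(λ)} = e^{λt} · (I + tN + t^2 N^2/2! + ... + t^{k-1} N^{k-1}/(k-1)!) where N is the nilpotent superdiagonal part.

Assembling the blocks and conjugating back gives the entries of e^{tA} as shown above.

e^{tA} = [[e^{6*t}, -t*e^{6*t}, 0], [0, e^{6*t}, 0], [0, t*e^{6*t}, e^{6*t}]]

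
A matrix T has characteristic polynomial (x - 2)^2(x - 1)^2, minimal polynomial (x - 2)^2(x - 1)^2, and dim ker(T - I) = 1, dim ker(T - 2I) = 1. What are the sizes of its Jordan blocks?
Jordan blocks: (1, 2), (2, 2)

λ = 1: algebraic multiplicity 2 (exponent in χ_T), largest block size 2 (exponent in m_T), 1 block (geometric multiplicity). This forces block sizes [2].
λ = 2: algebraic multiplicity 2 (exponent in χ_T), largest block size 2 (exponent in m_T), 1 block (geometric multiplicity). This forces block sizes [2].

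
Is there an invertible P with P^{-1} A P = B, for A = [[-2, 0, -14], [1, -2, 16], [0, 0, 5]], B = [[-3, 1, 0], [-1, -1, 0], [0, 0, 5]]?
Two matrices over a field are similar if and only if they have the same invariant factors.

Both A and B have characteristic polynomial (x - 5)(x + 2)^2 and minimal polynomial (x - 5)(x + 2)^2. Computing further, both have invariant factors (x - 5)(x + 2)^2. Hence A and B are similar.

Yes.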